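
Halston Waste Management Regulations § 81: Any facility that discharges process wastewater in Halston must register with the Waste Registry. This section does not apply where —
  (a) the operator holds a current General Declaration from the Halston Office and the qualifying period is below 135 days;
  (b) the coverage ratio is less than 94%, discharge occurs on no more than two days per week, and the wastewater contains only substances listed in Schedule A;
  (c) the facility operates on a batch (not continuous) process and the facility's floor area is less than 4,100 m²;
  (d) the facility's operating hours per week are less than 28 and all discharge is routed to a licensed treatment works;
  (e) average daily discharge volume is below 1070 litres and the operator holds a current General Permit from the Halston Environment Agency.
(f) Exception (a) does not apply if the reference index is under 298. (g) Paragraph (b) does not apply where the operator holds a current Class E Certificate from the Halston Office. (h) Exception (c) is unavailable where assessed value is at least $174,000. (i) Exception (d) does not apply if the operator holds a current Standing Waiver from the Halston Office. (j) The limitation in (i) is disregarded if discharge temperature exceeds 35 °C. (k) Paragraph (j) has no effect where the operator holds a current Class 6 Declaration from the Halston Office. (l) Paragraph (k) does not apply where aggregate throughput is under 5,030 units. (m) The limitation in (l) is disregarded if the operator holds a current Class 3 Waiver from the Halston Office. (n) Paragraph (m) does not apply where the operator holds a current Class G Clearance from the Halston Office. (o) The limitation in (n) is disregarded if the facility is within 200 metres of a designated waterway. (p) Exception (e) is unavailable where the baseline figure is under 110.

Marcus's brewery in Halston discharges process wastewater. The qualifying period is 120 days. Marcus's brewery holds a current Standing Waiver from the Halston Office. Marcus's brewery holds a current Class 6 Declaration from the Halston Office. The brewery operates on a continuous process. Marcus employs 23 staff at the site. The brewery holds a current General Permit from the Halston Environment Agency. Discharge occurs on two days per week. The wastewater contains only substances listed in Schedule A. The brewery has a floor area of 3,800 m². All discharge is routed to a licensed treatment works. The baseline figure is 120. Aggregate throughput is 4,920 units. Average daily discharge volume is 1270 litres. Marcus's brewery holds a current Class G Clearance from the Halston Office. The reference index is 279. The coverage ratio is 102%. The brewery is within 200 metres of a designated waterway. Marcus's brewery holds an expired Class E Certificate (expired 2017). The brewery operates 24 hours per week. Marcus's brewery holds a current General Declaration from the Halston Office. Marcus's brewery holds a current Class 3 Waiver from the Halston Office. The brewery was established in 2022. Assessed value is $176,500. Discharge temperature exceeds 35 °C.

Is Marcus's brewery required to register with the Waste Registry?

All of (a)'s requirements are met (a current General Declaration is held; the qualifying period is 120 days, below the 135 days limit). But: (f) is engaged — the reference index is 279, under the 298 limit. Exception (a) does not apply.
Exception (b) requires that the coverage ratio is less than 94%; but the coverage ratio is 102%, not less than 94%, so (b) is unavailable.
Exception (c) fails — the facility operates on a continuous process.
Exception (d): the facility's operating hours per week are 24, less than the 28 limit; discharge is routed to a licensed treatment works — every condition holds. But: (i) applies — a current Standing Waiver is held. (j) operates (discharge temperature exceeds 35 °C), but is overridden by (k): (k) operates — a current Class 6 Declaration is held. (l) is triggered (aggregate throughput is 4,920 units, under the 5,030 units limit), but is displaced by (m): (m) operates against (l): a current Class 3 Waiver is held. (n) would limit (m) — a current Class G Clearance is held — but (o) sets (n) aside: (o) operates against (n): the brewery is within 200 m of a designated waterway. Exception (d) does not apply.
Exception (e) requires that average daily discharge volume is below 1070 litres; but average daily discharge volume is 1270 litres, not below 1070 litres, so (e) is unavailable.
None of the exceptions is available; § 81 applies in full.

Yes — Marcus's brewery must register with the Waste Registry.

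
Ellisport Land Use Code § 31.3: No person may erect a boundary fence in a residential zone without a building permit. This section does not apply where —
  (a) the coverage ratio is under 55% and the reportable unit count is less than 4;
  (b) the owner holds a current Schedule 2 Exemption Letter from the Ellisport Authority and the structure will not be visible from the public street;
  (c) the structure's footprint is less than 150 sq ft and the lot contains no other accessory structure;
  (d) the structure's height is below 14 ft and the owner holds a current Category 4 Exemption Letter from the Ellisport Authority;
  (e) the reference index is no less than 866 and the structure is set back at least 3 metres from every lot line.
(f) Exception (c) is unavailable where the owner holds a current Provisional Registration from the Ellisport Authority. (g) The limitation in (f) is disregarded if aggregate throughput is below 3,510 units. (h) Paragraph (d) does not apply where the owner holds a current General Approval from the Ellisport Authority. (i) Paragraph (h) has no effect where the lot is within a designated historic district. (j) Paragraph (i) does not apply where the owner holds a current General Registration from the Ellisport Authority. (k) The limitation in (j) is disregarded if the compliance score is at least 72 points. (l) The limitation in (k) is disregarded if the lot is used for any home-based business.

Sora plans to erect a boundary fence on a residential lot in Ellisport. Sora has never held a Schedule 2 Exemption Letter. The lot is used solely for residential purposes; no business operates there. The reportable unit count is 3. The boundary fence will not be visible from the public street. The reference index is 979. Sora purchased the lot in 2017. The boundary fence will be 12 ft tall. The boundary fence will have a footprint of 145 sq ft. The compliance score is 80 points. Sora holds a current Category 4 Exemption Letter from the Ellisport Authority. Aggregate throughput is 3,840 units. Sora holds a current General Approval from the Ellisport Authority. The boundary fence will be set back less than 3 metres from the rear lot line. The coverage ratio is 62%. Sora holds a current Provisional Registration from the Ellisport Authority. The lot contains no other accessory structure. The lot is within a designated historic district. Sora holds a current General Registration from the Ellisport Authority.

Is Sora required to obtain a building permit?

Exception (a) does not apply: the coverage ratio is 62%, not under 55%.
Exception (b) does not apply: there is no Schedule 2 Exemption Letter in force.
Exception (c) is satisfied on its face — the structure's footprint is 145 sq ft, less than the 150 sq ft limit; the lot has no other accessory structure. Turning to paragraphs (f)–(g): (f) is engaged — a current Provisional Registration is held. (g), which would lift (f), is not triggered — aggregate throughput is 3,840 units, not below 3,510 units. So (c) is unavailable.
All of (d)'s requirements are met (the structure's height is 12 ft, below the 14 ft limit; a current Category 4 Exemption Letter is held). Under paragraphs (h)–(l): (h) applies (a current General Approval is held), but is itself disapplied by (i): (i) is engaged — the lot is in a historic district. (j) would limit (i) — a current General Registration is held — but (k) sets (j) aside: (k) operates against (j): the compliance score is 80 points, meeting the 72 points threshold. (l), which would lift (k), does not operate here — the lot is solely residential. So (d) applies.
Exception (e) does not apply: the rear setback is under 3 m.

No — exception (d) applies; Sora does not need a building permit.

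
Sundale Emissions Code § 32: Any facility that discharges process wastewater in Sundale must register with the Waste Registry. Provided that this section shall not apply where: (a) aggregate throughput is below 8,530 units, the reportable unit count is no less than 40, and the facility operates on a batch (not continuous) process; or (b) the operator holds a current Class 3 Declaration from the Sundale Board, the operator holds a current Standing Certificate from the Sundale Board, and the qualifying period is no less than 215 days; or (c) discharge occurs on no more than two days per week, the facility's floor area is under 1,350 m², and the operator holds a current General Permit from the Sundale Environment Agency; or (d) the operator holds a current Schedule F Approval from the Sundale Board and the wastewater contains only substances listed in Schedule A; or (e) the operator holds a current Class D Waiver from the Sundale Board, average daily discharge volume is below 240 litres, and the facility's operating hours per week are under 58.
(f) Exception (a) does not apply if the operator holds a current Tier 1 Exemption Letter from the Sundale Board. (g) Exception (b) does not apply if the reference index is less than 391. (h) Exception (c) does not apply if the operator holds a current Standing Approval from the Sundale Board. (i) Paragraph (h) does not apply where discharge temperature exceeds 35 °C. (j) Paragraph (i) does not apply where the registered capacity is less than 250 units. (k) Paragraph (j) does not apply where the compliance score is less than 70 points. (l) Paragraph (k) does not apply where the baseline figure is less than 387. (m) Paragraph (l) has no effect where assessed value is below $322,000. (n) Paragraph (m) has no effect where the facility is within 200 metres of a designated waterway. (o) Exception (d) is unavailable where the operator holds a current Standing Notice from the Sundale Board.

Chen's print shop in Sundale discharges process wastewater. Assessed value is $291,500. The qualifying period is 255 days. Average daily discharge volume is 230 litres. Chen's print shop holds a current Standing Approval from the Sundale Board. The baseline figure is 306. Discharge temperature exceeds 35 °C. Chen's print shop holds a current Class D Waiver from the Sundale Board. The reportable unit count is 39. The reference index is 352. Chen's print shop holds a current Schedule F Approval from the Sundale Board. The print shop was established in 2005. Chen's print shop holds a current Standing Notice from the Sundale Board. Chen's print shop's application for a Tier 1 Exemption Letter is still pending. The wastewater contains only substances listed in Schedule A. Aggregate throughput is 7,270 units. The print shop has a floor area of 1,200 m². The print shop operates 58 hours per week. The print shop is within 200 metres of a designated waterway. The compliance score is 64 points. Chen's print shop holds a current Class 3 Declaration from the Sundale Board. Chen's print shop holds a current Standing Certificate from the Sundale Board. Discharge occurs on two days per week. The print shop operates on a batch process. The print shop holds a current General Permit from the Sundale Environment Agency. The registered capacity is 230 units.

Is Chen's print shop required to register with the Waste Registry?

Yes — Chen's print shop must register with the Waste Registry.

Exception (a) does not apply: the reportable unit count is 39, short of 40.
Exception (b): a current Class 3 Declaration is held; a current Standing Certificate is held; the qualifying period is 255 days, meeting the 215 days threshold — every condition holds. But applying paragraph (g): (g) is engaged — the reference index is 352, less than the 391 limit. Exception (b) does not apply.
Exception (c): discharge occurs on no more than two days per week; the facility's floor area is 1,200 m², under the 1,350 m² limit; a current General Permit is held — every condition holds. However, paragraphs (h)–(n) must be considered: (h) operates against (c): a current Standing Approval is held. (i) would limit (h) — discharge temperature exceeds 35 °C — but (j) sets (i) aside: (j) is triggered — the registered capacity is 230 units, less than the 250 units limit. (k) would limit (j) — the compliance score is 64 points, less than the 70 points limit — but (l) sets (k) aside: (l) operates against (k): the baseline figure is 306, less than the 387 limit. (m) would limit (l) — assessed value is $291,500, below the $322,000 limit — but (n) sets (m) aside: (n) is triggered — the print shop is within 200 m of a designated waterway. Exception (c) does not apply.
All of (d)'s requirements are met (a current Schedule F Approval is held; the wastewater is Schedule-A-only). However, paragraph (o) must be considered: (o) is engaged — a current Standing Notice is held. Exception (d) does not apply.
Exception (e) fails — the facility's operating hours per week are 58, not under 58.
Every exception is unavailable, so the rule governs.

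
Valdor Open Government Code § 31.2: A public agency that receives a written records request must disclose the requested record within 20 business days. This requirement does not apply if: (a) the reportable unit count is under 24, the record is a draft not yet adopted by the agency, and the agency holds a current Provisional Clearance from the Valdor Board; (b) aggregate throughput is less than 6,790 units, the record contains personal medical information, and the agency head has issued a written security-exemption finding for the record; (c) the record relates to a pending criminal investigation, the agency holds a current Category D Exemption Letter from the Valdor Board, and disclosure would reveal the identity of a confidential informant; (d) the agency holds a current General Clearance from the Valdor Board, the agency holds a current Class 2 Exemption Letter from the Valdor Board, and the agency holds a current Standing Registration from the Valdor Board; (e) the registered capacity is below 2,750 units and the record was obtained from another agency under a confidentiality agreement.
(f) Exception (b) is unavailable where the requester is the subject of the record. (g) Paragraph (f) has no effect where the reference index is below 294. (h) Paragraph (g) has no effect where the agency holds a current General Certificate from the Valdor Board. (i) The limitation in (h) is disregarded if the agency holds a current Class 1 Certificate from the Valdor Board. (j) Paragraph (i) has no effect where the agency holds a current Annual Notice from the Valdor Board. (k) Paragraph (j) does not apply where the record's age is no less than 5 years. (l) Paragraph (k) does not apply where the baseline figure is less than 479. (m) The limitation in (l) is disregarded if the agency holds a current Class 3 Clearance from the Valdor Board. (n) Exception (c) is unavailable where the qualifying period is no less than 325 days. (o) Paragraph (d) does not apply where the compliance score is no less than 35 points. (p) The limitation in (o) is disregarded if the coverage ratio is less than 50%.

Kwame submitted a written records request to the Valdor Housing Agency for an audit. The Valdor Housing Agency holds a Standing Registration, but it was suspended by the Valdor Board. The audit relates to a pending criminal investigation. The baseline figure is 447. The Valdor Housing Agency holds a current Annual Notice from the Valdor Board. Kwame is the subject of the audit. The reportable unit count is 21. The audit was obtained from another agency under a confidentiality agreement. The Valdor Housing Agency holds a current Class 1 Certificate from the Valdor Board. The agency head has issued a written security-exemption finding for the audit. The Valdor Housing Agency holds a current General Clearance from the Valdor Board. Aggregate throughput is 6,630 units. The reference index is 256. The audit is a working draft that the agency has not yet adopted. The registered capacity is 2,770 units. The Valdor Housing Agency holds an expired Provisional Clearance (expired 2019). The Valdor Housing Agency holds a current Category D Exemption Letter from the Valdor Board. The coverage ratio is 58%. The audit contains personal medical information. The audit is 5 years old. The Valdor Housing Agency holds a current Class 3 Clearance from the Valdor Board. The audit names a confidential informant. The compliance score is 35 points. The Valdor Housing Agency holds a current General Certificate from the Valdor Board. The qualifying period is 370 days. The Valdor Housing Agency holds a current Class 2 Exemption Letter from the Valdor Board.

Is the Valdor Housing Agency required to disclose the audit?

Exception (a) requires that the agency holds a current Provisional Clearance from the Valdor Board; but the Provisional Clearance is not current, so (a) is unavailable.
Exception (b)'s conditions are all satisfied: aggregate throughput is 6,630 units, less than the 6,790 units limit; the audit contains personal medical information; a written security-exemption finding has been issued. Applying paragraphs (f)–(m): (f) applies (Kwame is the subject of the audit), but is overridden by (g): (g) operates against (f): the reference index is 256, below the 294 limit. (h) operates (a current General Certificate is held), but is itself disapplied by (i): (i) operates against (h): a current Class 1 Certificate is held. (j) is triggered (a current Annual Notice is held), but is displaced by (k): (k) is triggered — the record's age is 5 years, meeting the 5 years threshold. (l) applies (the baseline figure is 447, less than the 479 limit), but is overridden by (m): (m) operates against (l): a current Class 3 Clearance is held. Exception (b) stands.
Exception (c) is satisfied on its face — the audit relates to a pending investigation; a current Category D Exemption Letter is held; the audit names a confidential informant. But: (n) operates against (c): the qualifying period is 370 days, meeting the 325 days threshold. So (c) is unavailable.
Exception (d) fails — the Standing Registration is not current.
Exception (e) requires that the registered capacity is below 2,750 units; but the registered capacity is 2,770 units, not below 2,750 units, so (e) is unavailable.

No — exception (b) applies; the Valdor Housing Agency is not required to disclose the audit.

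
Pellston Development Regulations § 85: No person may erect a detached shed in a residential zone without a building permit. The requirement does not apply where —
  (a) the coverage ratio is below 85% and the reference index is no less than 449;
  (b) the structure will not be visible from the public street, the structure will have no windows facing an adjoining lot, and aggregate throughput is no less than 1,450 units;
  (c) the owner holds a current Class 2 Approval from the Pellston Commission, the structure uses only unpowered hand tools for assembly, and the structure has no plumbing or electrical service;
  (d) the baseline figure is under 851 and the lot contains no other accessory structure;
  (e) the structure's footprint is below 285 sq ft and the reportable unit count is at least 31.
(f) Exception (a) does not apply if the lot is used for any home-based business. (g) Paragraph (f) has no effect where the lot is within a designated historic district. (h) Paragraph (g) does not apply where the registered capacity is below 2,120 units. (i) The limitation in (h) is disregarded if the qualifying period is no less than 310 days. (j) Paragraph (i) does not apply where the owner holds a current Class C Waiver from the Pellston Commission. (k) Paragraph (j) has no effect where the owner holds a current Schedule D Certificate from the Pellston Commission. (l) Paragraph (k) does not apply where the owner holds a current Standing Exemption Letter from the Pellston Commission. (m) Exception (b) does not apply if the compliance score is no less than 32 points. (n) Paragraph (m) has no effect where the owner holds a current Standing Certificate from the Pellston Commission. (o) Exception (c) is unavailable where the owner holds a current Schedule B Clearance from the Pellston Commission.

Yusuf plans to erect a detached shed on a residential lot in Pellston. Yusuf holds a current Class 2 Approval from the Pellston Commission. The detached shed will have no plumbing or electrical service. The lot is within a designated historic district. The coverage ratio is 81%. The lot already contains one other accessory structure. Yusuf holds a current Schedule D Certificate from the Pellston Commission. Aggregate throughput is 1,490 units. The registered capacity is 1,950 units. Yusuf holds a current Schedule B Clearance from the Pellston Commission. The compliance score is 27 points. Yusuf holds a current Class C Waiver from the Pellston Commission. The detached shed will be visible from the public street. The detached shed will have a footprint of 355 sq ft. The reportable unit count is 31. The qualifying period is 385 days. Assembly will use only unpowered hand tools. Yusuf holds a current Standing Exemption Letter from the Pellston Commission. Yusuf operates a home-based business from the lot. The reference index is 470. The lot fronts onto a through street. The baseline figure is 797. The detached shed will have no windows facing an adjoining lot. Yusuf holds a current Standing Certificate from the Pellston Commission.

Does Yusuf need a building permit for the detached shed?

Exception (a) is satisfied on its face — the coverage ratio is 81%, below the 85% limit; the reference index is 470, meeting the 449 threshold. But: (f) operates — a home-based business operates on the lot. (g) would limit (f) — the lot is in a historic district — but (h) sets (g) aside: (h) operates against (g): the registered capacity is 1,950 units, below the 2,120 units limit. (i) applies (the qualifying period is 385 days, meeting the 310 days threshold), but is displaced by (j): (j) operates against (i): a current Class C Waiver is held. (k) applies (a current Schedule D Certificate is held), but yields to (l): (l) is engaged — a current Standing Exemption Letter is held. Exception (a) does not apply.
Exception (b) does not apply: the structure will be visible from the street.
Exception (c) is satisfied on its face — a current Class 2 Approval is held; assembly uses only hand tools; there is no plumbing or electrical service. Turning to paragraph (o): (o) operates against (c): a current Schedule B Clearance is held. Exception (c) does not apply.
Exception (d) fails — the lot already has another accessory structure.
Exception (e) does not apply: the structure's footprint is 355 sq ft, not below 285 sq ft.
None of the exceptions is available; § 85 applies in full.

Yes — Yusuf must obtain a building permit.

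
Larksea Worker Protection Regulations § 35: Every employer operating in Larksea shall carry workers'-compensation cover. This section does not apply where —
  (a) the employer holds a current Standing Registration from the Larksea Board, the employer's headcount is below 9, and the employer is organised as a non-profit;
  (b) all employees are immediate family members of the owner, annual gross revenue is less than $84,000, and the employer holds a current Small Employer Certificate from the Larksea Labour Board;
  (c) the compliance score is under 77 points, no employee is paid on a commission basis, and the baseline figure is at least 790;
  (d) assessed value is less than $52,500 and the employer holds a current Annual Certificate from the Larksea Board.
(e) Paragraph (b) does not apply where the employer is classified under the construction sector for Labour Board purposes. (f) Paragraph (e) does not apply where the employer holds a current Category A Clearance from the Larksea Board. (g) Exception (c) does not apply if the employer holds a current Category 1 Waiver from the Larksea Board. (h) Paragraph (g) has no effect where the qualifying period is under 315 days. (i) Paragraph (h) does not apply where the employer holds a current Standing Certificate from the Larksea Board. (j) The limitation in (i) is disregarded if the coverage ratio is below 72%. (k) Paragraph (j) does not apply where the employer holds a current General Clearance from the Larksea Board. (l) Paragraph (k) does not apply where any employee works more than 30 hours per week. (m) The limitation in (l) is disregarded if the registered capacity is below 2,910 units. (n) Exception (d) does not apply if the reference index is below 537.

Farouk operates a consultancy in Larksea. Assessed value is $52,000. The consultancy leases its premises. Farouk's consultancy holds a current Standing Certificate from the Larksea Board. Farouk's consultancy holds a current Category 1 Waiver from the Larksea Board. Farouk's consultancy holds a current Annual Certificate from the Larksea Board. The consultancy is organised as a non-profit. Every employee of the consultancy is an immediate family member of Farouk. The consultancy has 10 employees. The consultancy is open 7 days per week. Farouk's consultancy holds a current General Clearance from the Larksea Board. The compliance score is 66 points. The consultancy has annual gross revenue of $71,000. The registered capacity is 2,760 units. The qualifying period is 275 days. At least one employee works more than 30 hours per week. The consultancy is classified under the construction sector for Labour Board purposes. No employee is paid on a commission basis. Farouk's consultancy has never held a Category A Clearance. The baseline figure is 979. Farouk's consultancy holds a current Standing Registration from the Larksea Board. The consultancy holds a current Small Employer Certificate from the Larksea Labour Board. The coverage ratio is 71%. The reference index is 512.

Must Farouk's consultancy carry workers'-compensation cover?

Exception (a) requires that the employer's headcount is below 9; but the employer's headcount is 10, not below 9, so (a) is unavailable.
Exception (b)'s conditions are all satisfied: every employee is an immediate family member; annual gross revenue is $71,000, less than the $84,000 limit; a current Small Employer Certificate is held. But: (e) is triggered — the consultancy is classified under the construction sector. (f) is not triggered (no current Category A Clearance is held), so (e) stands. Exception (b) does not apply.
Exception (c): the compliance score is 66 points, under the 77 points limit; no employee is paid on commission; the baseline figure is 979, meeting the 790 threshold — every condition holds. But applying paragraphs (g)–(m): (g) applies — a current Category 1 Waiver is held. (h) would limit (g) — the qualifying period is 275 days, under the 315 days limit — but (i) sets (h) aside: (i) operates against (h): a current Standing Certificate is held. (j) would limit (i) — the coverage ratio is 71%, below the 72% limit — but (k) sets (j) aside: (k) operates — a current General Clearance is held. (l) would limit (k) — at least one employee exceeds 30 hours/week — but (m) sets (l) aside: (m) operates against (l): the registered capacity is 2,760 units, below the 2,910 units limit. So (c) is unavailable.
Exception (d): assessed value is $52,000, less than the $52,500 limit; a current Annual Certificate is held — every condition holds. Turning to paragraph (n): (n) operates against (d): the reference index is 512, below the 537 limit. So (d) is unavailable.
No exception displaces § 35.

Yes — Farouk's consultancy must carry workers'-compensation cover.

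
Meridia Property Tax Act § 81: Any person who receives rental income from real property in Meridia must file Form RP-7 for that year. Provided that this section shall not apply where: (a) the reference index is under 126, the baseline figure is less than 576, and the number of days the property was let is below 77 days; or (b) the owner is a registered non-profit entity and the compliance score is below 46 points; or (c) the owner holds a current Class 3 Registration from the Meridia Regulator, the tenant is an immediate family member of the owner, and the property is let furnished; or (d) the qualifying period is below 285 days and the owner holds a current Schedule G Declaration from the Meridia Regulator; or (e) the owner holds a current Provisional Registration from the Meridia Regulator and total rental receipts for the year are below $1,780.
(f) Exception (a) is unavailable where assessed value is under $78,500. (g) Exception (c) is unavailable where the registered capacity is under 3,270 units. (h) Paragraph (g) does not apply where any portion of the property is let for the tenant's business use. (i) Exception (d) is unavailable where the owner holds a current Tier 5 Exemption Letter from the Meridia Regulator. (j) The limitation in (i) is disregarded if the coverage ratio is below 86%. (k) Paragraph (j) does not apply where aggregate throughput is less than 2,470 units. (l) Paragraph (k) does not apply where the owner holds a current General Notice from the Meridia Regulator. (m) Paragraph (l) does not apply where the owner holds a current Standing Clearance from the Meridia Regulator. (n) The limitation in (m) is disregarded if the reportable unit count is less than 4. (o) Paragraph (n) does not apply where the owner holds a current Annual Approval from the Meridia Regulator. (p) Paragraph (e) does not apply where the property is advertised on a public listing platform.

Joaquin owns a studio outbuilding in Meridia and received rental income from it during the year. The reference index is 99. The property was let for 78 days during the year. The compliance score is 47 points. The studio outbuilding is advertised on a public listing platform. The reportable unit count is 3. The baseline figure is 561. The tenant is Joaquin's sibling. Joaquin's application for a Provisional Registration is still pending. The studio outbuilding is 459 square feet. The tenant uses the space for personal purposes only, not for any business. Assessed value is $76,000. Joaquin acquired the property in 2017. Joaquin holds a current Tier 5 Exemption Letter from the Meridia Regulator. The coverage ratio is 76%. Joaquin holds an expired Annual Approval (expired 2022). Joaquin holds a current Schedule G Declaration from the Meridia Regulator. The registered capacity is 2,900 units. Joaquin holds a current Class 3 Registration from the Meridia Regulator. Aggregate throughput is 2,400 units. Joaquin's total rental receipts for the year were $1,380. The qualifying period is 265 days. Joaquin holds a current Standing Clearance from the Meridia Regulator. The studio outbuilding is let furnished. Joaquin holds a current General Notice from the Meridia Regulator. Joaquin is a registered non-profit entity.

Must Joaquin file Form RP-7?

No — exception (d) applies; Joaquin is not required to file Form RP-7.

Exception (a) does not apply: the number of days the property was let is 78 days, not below 77 days.
Exception (b) does not apply: the compliance score is 47 points, not below 46 points.
Exception (c)'s conditions are all satisfied: a current Class 3 Registration is held; the tenant is an immediate family member; the property is let furnished. But applying paragraphs (g)–(h): (g) operates against (c): the registered capacity is 2,900 units, under the 3,270 units limit. (h) is not triggered (the space is used for personal purposes only), so (g) stands. (c) is therefore removed.
Exception (d) is satisfied on its face — the qualifying period is 265 days, below the 285 days limit; a current Schedule G Declaration is held. As to paragraphs (i)–(o): (i) is triggered (a current Tier 5 Exemption Letter is held), but is set aside by (j): (j) is engaged — the coverage ratio is 76%, below the 86% limit. (k) is engaged (aggregate throughput is 2,400 units, less than the 2,470 units limit), but is displaced by (l): (l) is engaged — a current General Notice is held. (m) is triggered (a current Standing Clearance is held), but is displaced by (n): (n) operates against (m): the reportable unit count is 3, less than the 4 limit. (o), which would lift (n), does not operate here — there is no Annual Approval in force. So (d) applies.
Exception (e) requires that the owner holds a current Provisional Registration from the Meridia Regulator; but the Provisional Registration is not current, so (e) is unavailable.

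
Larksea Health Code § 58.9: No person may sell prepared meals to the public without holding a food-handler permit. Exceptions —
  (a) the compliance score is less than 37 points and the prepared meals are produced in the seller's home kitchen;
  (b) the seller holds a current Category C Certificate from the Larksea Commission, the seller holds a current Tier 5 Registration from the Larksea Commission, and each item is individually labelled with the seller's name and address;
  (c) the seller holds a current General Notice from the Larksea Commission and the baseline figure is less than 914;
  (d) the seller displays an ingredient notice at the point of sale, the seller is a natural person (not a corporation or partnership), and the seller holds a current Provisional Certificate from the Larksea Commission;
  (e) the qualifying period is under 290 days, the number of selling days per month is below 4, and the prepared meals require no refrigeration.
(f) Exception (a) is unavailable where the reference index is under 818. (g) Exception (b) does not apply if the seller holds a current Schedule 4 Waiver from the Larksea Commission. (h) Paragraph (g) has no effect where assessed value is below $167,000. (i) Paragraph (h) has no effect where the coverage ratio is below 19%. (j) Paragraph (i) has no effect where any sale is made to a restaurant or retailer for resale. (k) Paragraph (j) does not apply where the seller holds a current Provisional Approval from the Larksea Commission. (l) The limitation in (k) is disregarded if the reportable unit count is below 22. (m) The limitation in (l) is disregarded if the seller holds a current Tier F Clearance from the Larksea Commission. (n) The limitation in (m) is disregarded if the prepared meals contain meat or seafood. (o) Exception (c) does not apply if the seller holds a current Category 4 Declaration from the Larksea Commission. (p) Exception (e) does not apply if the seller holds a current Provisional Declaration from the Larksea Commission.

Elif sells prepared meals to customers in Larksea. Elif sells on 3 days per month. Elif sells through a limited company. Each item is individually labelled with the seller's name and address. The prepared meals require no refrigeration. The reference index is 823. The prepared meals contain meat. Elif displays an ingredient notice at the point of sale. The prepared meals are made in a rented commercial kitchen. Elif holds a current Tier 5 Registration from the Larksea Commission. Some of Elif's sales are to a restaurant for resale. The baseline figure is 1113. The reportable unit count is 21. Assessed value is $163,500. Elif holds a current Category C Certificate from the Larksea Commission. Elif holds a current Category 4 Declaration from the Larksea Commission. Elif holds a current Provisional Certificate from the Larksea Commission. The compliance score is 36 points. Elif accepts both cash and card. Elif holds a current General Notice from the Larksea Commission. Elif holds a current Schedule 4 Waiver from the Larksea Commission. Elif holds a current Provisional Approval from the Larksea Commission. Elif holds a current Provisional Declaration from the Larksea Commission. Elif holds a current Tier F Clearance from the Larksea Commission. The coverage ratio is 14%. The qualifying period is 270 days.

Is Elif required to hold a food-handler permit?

Exception (a) fails — the prepared meals are made in a commercial kitchen, not a home kitchen.
Exception (b)'s conditions are all satisfied: a current Category C Certificate is held; a current Tier 5 Registration is held; items are individually labelled. As to paragraphs (g)–(n): (g) applies (a current Schedule 4 Waiver is held), but is set aside by (h): (h) applies — assessed value is $163,500, below the $167,000 limit. (i) would limit (h) — the coverage ratio is 14%, below the 19% limit — but (j) sets (i) aside: (j) operates against (i): some sales are to a restaurant for resale. (k) would limit (j) — a current Provisional Approval is held — but (l) sets (k) aside: (l) operates against (k): the reportable unit count is 21, below the 22 limit. (m) operates (a current Tier F Clearance is held), but is itself disapplied by (n): (n) operates — the prepared meals contain meat. Exception (b) stands.
Exception (c) does not apply: the baseline figure is 1,113, not less than 914.
Exception (d) does not apply: the seller operates through a limited company.
Exception (e): the qualifying period is 270 days, under the 290 days limit; the number of selling days per month is 3, below the 4 limit; the prepared meals are shelf-stable — every condition holds. But: (p) is triggered — a current Provisional Declaration is held. (e) is therefore removed.

No — exception (b) applies; Elif is not required to hold a food-handler permit.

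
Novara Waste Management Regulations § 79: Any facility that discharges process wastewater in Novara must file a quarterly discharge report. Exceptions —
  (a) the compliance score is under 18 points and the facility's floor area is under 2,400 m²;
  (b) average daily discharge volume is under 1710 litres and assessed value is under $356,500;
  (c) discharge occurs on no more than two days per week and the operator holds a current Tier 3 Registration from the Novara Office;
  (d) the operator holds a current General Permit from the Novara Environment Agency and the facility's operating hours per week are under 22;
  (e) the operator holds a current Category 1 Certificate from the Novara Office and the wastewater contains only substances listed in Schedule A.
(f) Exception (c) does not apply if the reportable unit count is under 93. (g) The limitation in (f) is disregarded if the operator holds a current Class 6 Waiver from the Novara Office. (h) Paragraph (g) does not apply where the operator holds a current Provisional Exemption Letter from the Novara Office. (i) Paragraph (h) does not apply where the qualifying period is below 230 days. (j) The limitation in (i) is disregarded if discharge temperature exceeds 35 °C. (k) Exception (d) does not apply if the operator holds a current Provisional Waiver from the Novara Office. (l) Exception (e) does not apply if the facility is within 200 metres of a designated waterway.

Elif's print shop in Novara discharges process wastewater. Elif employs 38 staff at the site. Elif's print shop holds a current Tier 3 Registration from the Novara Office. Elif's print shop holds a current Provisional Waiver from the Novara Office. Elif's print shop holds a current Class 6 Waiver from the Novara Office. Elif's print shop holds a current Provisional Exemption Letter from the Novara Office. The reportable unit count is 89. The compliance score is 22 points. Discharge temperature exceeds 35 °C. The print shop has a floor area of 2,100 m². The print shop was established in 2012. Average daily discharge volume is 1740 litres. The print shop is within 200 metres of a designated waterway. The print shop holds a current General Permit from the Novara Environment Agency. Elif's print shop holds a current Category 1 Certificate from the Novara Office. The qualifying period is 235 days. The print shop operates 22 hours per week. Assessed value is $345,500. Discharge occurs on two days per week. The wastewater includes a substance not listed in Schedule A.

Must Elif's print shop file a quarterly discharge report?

Exception (a) requires that the compliance score is under 18 points; but the compliance score is 22 points, not under 18 points, so (a) is unavailable.
Exception (b) requires that average daily discharge volume is under 1710 litres; but average daily discharge volume is 1740 litres, not under 1710 litres, so (b) is unavailable.
Exception (c)'s conditions are all satisfied: discharge occurs on no more than two days per week; a current Tier 3 Registration is held. Turning to paragraphs (f)–(j): (f) operates — the reportable unit count is 89, under the 93 limit. (g) would limit (f) — a current Class 6 Waiver is held — but (h) sets (g) aside: (h) operates against (g): a current Provisional Exemption Letter is held. (i), which would lift (h), is not triggered — the qualifying period is 235 days, not below 230 days. Exception (c) does not apply.
Exception (d) requires that the facility's operating hours per week are under 22; but the facility's operating hours per week are 22, not under 22, so (d) is unavailable.
Exception (e) requires that the wastewater contains only substances listed in Schedule A; but the wastewater includes a non-Schedule-A substance, so (e) is unavailable.
None of the exceptions is available; § 79 applies in full.

Yes — Elif's print shop must file a quarterly discharge report.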